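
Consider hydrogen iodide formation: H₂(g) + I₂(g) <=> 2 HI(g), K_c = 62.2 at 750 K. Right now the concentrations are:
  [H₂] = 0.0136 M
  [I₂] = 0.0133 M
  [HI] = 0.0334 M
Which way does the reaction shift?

Q_c = [HI]² / ([H₂]·[I₂]) = (0.0334)² / ((0.0136)·(0.0133)) = 6.17
Q_c = 6.17 < K_c = 62.2, so the forward reaction proceeds.

forward (toward products)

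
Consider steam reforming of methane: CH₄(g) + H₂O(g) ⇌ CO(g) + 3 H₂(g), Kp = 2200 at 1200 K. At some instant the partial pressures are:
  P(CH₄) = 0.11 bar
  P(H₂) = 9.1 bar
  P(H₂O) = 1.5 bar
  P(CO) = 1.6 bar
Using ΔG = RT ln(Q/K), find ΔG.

ΔG = 12.0 kJ/mol

Qp = P(CO)·P(H₂)³ / (P(CH₄)·P(H₂O)) = (1.6)·(9.1)³ / ((0.11)·(1.5)) = 7310
ΔG = RT ln(Qp/Kp) = (8.314 J mol⁻¹ K⁻¹)(1200 K) × ln(7310/2200)
   = (9.977 kJ/mol)(1.201) = 12.0 kJ/mol
ΔG > 0, so the forward reaction is non-spontaneous (proceeds in reverse).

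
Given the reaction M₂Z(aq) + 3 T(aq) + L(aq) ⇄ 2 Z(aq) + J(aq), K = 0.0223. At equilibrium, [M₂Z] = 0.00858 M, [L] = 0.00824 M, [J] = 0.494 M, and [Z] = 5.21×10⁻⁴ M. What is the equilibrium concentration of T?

At equilibrium, K = [Z]²·[J] / ([M₂Z]·[T]³·[L]) = 0.0223.
(5.21×10⁻⁴)²·(0.494) / ((0.00858)·([T])³·(0.00824)) = 0.0223
[T]³ = 0.0851 ⇒ [T] = 0.440 M

[T] = 0.440 M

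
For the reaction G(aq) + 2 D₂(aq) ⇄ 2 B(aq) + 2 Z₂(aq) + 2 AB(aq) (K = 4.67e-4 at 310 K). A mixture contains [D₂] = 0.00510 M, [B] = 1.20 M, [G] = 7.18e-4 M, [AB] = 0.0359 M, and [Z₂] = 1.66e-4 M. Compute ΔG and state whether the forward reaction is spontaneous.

ΔG = 4.56 kJ/mol; the forward reaction is non-spontaneous

Q = [B]²·[Z₂]²·[AB]² / ([G]·[D₂]²) = (1.20)²·(1.66e-4)²·(0.0359)² / ((7.18e-4)·(0.00510)²) = 0.00274
ΔG = RT ln(Q/K) = (8.314 J mol⁻¹ K⁻¹)(310 K) × ln(0.00274/4.67e-4)
   = (2.577 kJ/mol)(1.769) = 4.56 kJ/mol
ΔG > 0, so the forward reaction is non-spontaneous (proceeds in reverse).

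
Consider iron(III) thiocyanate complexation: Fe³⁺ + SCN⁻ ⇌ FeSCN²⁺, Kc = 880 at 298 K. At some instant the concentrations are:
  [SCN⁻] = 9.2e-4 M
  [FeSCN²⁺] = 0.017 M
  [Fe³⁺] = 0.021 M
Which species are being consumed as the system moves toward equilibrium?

Qc = [FeSCN²⁺] / ([Fe³⁺]·[SCN⁻]) = (0.017) / ((0.021)·(9.2e-4)) = 880
Qc = 880 = Kc; the system is at equilibrium.

none (at equilibrium)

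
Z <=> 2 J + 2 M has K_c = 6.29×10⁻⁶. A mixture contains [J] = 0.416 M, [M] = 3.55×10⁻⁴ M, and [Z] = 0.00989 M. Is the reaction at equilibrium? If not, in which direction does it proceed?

Q_c = [J]²·[M]² / [Z] = (0.416)²·(3.55×10⁻⁴)² / (0.00989) = 2.21×10⁻⁶
Q_c = 2.21×10⁻⁶ < K_c = 6.29×10⁻⁶, so the forward reaction proceeds.

forward (toward products)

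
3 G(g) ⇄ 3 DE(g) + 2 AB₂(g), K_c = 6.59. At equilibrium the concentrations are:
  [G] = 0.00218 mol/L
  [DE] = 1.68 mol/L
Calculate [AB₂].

[AB₂] = 1.20e-4 mol/L

At equilibrium, K_c = [DE]³·[AB₂]² / [G]³ = 6.59.
(1.68)³·([AB₂])² / (0.00218)³ = 6.59
[AB₂]² = 1.44e-8 ⇒ [AB₂] = 1.20e-4 mol/L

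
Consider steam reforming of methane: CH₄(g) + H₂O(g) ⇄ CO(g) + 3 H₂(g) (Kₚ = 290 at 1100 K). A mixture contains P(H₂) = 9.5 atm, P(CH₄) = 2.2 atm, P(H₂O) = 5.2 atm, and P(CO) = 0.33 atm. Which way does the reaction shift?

to the right

Qₚ = P(CO)·P(H₂)³ / (P(CH₄)·P(H₂O)) = (0.33)·(9.5)³ / ((2.2)·(5.2)) = 25
Qₚ = 25 < Kₚ = 290, so the forward reaction proceeds.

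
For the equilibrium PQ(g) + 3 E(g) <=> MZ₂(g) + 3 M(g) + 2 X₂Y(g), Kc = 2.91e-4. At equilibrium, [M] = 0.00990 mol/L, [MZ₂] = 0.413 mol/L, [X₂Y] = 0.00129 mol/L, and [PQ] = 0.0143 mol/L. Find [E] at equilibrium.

[E] = 0.00543 mol/L

At equilibrium, Kc = [MZ₂]·[M]³·[X₂Y]² / ([PQ]·[E]³) = 2.91e-4.
(0.413)·(0.00990)³·(0.00129)² / ((0.0143)·([E])³) = 2.91e-4
[E]³ = 1.60e-7 ⇒ [E] = 0.00543 mol/L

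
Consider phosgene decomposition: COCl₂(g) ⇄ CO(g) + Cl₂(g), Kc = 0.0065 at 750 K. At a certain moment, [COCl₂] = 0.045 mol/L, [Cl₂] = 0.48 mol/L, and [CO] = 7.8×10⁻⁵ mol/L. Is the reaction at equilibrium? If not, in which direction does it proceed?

forward (toward products)

Qc = [CO]·[Cl₂] / [COCl₂] = (7.8×10⁻⁵)·(0.48) / (0.045) = 8.3×10⁻⁴
Qc = 8.3×10⁻⁴ < Kc = 0.0065, so the forward reaction proceeds.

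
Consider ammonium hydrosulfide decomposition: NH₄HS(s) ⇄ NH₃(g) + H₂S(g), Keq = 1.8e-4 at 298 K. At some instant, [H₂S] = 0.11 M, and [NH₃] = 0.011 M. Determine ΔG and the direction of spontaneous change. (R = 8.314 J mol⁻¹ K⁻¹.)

ΔG = 4.72 kJ/mol; the forward reaction is non-spontaneous

(NH₄HS is a pure solid — omitted from Q.)
Q = [NH₃]·[H₂S] = (0.011)·(0.11) = 0.00121
ΔG = RT ln(Q/Keq) = (8.314 J mol⁻¹ K⁻¹)(298 K) × ln(0.00121/1.8e-4)
   = (2.478 kJ/mol)(1.905) = 4.72 kJ/mol
ΔG > 0, so the forward reaction is non-spontaneous (proceeds in reverse).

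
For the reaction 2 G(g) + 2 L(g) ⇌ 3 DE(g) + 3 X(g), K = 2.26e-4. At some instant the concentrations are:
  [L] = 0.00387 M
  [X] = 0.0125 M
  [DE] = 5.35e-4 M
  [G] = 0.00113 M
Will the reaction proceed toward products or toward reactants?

toward products

Q = [DE]³·[X]³ / ([G]²·[L]²) = (5.35e-4)³·(0.0125)³ / ((0.00113)²·(0.00387)²) = 1.56e-5
Q = 1.56e-5 < K = 2.26e-4, so the forward reaction proceeds.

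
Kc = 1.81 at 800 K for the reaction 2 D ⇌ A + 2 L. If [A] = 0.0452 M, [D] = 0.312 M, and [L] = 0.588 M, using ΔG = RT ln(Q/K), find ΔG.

Qc = [A]·[L]² / [D]² = (0.0452)·(0.588)² / (0.312)² = 0.161
ΔG = RT ln(Qc/Kc) = (8.314 J mol⁻¹ K⁻¹)(800 K) × ln(0.161/1.81)
   = (6.651 kJ/mol)(-2.420) = -16.1 kJ/mol
ΔG < 0, so the forward reaction is spontaneous (proceeds forward).

ΔG = -16.1 kJ/mol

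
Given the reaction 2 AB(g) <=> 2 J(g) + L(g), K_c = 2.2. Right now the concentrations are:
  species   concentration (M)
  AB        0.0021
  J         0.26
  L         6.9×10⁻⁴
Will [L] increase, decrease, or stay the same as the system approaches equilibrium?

decrease

Q_c = [J]²·[L] / [AB]² = (0.26)²·(6.9×10⁻⁴) / (0.0021)² = 11
Q_c = 11 > K_c = 2.2: net reverse reaction.
L is a product, so it decreases.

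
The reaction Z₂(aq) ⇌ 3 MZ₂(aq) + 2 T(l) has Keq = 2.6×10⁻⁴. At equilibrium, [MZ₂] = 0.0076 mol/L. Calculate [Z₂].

(T is a pure liquid — omitted from Keq.)
At equilibrium, Keq = [MZ₂]³ / [Z₂] = 2.6×10⁻⁴.
(0.0076)³ / ([Z₂]) = 2.6×10⁻⁴
[Z₂] = 0.00169 = 0.0017 mol/L

[Z₂] = 0.0017 mol/L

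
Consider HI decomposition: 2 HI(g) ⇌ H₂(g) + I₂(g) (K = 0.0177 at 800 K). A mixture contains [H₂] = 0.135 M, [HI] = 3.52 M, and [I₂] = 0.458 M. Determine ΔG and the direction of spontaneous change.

ΔG = -8.42 kJ/mol; the forward reaction is spontaneous

Q = [H₂]·[I₂] / [HI]² = (0.135)·(0.458) / (3.52)² = 0.00499
ΔG = RT ln(Q/K) = (8.314 J mol⁻¹ K⁻¹)(800 K) × ln(0.00499/0.0177)
   = (6.651 kJ/mol)(-1.266) = -8.42 kJ/mol
ΔG < 0, so the forward reaction is spontaneous (proceeds forward).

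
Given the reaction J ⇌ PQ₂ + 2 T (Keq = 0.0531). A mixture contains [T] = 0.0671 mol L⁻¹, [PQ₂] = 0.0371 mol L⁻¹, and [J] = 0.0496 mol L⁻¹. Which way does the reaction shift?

Q = [PQ₂]·[T]² / [J] = (0.0371)·(0.0671)² / (0.0496) = 0.00337
Q = 0.00337 < Keq = 0.0531, so the forward reaction proceeds.

in the forward direction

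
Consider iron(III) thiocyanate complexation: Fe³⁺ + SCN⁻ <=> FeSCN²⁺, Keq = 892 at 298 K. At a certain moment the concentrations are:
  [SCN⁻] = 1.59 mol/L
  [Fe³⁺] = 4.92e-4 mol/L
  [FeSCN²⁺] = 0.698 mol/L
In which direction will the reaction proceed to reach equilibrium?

Q = [FeSCN²⁺] / ([Fe³⁺]·[SCN⁻]) = (0.698) / ((4.92e-4)·(1.59)) = 892
Q = 892 = Keq, so the system is already at equilibrium.

no net change (already at equilibrium)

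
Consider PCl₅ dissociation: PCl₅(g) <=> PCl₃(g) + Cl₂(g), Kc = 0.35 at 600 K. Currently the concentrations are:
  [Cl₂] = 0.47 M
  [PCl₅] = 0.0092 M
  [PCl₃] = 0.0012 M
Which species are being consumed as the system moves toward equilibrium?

PCl₅ (reactants)

Qc = [PCl₃]·[Cl₂] / [PCl₅] = (0.0012)·(0.47) / (0.0092) = 0.061
Qc = 0.061 < Kc = 0.35: net forward reaction.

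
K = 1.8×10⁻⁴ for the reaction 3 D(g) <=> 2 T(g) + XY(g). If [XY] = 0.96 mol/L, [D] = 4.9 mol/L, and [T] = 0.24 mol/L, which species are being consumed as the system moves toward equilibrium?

T, XY (products)

Q = [T]²·[XY] / [D]³ = (0.24)²·(0.96) / (4.9)³ = 4.7×10⁻⁴
Q = 4.7×10⁻⁴ > K = 1.8×10⁻⁴: net reverse reaction.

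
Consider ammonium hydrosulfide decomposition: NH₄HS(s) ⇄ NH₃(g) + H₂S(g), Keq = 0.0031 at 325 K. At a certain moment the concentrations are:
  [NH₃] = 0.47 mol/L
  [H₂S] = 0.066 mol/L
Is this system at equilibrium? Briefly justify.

(NH₄HS is a pure solid — omitted from Q.)
Q = [NH₃]·[H₂S] = (0.47)·(0.066) = 0.031
Q = 0.031 > Keq = 0.0031: net reverse reaction.

no; Q > K, reaction proceeds in reverse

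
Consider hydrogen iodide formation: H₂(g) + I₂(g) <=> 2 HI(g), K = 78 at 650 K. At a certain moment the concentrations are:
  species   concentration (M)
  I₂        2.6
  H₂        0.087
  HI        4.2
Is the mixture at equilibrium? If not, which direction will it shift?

Q = [HI]² / ([H₂]·[I₂]) = (4.2)² / ((0.087)·(2.6)) = 78
Q = 78 = K; the system is at equilibrium.

yes, at equilibrium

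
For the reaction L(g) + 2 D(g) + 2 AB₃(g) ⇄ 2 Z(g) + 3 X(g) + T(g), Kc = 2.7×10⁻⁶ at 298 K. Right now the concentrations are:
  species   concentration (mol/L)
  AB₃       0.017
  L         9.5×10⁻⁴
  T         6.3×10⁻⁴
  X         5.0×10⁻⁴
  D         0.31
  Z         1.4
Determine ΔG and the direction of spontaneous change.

Qc = [Z]²·[X]³·[T] / ([L]·[D]²·[AB₃]²) = (1.4)²·(5.0×10⁻⁴)³·(6.3×10⁻⁴) / ((9.5×10⁻⁴)·(0.31)²·(0.017)²) = 5.85×10⁻⁶
ΔG = RT ln(Qc/Kc) = (8.314 J mol⁻¹ K⁻¹)(298 K) × ln(5.85×10⁻⁶/2.7×10⁻⁶)
   = (2.478 kJ/mol)(0.7732) = 1.92 kJ/mol
ΔG > 0, so the forward reaction is non-spontaneous (proceeds in reverse).

ΔG = 1.92 kJ/mol; the forward reaction is non-spontaneous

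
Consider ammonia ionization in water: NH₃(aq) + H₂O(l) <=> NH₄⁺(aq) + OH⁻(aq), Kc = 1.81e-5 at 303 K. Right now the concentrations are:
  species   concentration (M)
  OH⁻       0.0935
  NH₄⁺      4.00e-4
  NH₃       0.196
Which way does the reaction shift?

toward reactants

(H₂O is a pure liquid — omitted from Qc.)
Qc = [NH₄⁺]·[OH⁻] / [NH₃] = (4.00e-4)·(0.0935) / (0.196) = 1.91e-4
Qc = 1.91e-4 > Kc = 1.81e-5, so the reverse reaction proceeds.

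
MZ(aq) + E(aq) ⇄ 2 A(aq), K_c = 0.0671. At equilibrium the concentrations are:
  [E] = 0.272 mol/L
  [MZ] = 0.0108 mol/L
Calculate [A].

[A] = 0.0140 mol/L

At equilibrium, K_c = [A]² / ([MZ]·[E]) = 0.0671.
([A])² / ((0.0108)·(0.272)) = 0.0671
[A]² = 1.97×10⁻⁴ ⇒ [A] = 0.0140 mol/L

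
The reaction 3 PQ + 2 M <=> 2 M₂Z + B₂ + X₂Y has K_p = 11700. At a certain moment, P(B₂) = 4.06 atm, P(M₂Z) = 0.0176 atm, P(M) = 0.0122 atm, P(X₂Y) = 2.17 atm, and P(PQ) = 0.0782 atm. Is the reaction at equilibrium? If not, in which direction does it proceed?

Q_p = P(M₂Z)²·P(B₂)·P(X₂Y) / (P(PQ)³·P(M)²) = (0.0176)²·(4.06)·(2.17) / ((0.0782)³·(0.0122)²) = 38300
Q_p = 38300 > K_p = 11700, so the reverse reaction proceeds.

in the reverse direction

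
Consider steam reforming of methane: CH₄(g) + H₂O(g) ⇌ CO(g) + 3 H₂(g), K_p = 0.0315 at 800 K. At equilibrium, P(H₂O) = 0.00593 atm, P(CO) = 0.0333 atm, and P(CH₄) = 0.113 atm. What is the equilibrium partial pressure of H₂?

P(H₂) = 0.0859 atm

At equilibrium, K_p = P(CO)·P(H₂)³ / (P(CH₄)·P(H₂O)) = 0.0315.
(0.0333)·(P(H₂))³ / ((0.113)·(0.00593)) = 0.0315
P(H₂)³ = 6.34×10⁻⁴ ⇒ P(H₂) = 0.0859 atm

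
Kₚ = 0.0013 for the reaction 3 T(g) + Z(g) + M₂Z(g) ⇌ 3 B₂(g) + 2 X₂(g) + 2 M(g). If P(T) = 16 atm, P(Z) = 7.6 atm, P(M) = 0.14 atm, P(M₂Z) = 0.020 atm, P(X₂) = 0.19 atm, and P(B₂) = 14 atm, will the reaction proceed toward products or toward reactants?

toward reactants

Qₚ = P(B₂)³·P(X₂)²·P(M)² / (P(T)³·P(Z)·P(M₂Z)) = (14)³·(0.19)²·(0.14)² / ((16)³·(7.6)·(0.020)) = 0.0031
Qₚ = 0.0031 > Kₚ = 0.0013, so the reverse reaction proceeds.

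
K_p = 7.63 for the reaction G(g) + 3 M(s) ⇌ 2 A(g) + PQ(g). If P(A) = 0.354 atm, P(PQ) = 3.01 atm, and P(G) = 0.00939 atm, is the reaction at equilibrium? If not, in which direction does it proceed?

in the reverse direction

(M is a pure solid — omitted from Q_p.)
Q_p = P(A)²·P(PQ) / P(G) = (0.354)²·(3.01) / (0.00939) = 40.2
Q_p = 40.2 > K_p = 7.63, so the reverse reaction proceeds.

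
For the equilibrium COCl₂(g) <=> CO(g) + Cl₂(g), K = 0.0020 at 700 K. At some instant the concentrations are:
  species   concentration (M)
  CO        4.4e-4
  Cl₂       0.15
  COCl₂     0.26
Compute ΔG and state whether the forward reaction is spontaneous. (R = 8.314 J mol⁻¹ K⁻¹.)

ΔG = -12.0 kJ/mol; the forward reaction is spontaneous

Q = [CO]·[Cl₂] / [COCl₂] = (4.4e-4)·(0.15) / (0.26) = 2.54e-4
ΔG = RT ln(Q/K) = (8.314 J mol⁻¹ K⁻¹)(700 K) × ln(2.54e-4/0.0020)
   = (5.820 kJ/mol)(-2.064) = -12.0 kJ/mol
ΔG < 0, so the forward reaction is spontaneous (proceeds forward).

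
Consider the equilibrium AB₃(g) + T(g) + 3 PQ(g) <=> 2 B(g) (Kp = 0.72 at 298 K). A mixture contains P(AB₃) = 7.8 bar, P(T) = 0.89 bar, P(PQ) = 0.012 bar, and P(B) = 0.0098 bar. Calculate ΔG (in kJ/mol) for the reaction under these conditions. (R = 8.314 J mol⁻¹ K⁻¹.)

Qp = P(B)² / (P(AB₃)·P(T)·P(PQ)³) = (0.0098)² / ((7.8)·(0.89)·(0.012)³) = 8.01
ΔG = RT ln(Qp/Kp) = (8.314 J mol⁻¹ K⁻¹)(298 K) × ln(8.01/0.72)
   = (2.478 kJ/mol)(2.409) = 5.97 kJ/mol
ΔG > 0, so the forward reaction is non-spontaneous (proceeds in reverse).

ΔG = 5.97 kJ/mol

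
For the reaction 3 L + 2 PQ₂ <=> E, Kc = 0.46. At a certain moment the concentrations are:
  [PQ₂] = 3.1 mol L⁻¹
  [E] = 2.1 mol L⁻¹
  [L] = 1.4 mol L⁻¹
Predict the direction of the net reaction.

forward (toward products)

Qc = [E] / ([L]³·[PQ₂]²) = (2.1) / ((1.4)³·(3.1)²) = 0.080
Qc = 0.080 < Kc = 0.46, so the forward reaction proceeds.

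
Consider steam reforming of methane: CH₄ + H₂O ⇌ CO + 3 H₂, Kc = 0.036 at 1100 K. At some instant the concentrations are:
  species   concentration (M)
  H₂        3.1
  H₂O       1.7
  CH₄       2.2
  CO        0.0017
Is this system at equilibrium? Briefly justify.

Qc = [CO]·[H₂]³ / ([CH₄]·[H₂O]) = (0.0017)·(3.1)³ / ((2.2)·(1.7)) = 0.014
Qc = 0.014 < Kc = 0.036: net forward reaction.

no; Q < K, reaction proceeds forward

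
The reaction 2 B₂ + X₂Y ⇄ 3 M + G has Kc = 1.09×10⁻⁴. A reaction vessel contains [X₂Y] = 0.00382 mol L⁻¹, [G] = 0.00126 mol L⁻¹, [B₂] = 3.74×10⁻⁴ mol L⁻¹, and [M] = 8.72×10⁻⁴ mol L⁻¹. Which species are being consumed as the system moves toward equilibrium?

Qc = [M]³·[G] / ([B₂]²·[X₂Y]) = (8.72×10⁻⁴)³·(0.00126) / ((3.74×10⁻⁴)²·(0.00382)) = 0.00156
Qc = 0.00156 > Kc = 1.09×10⁻⁴: net reverse reaction.

M, G (products)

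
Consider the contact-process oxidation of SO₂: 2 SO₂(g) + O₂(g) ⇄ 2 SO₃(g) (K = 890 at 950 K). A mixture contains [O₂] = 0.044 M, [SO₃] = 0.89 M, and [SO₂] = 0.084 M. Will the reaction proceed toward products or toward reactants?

in the reverse direction

Q = [SO₃]² / ([SO₂]²·[O₂]) = (0.89)² / ((0.084)²·(0.044)) = 2600
Q = 2600 > K = 890, so the reverse reaction proceeds.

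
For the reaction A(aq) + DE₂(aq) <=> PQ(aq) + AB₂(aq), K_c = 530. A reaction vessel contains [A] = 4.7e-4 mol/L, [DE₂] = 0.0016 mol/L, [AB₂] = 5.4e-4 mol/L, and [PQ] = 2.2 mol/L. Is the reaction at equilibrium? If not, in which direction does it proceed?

Q_c = [PQ]·[AB₂] / ([A]·[DE₂]) = (2.2)·(5.4e-4) / ((4.7e-4)·(0.0016)) = 1600
Q_c = 1600 > K_c = 530, so the reverse reaction proceeds.

to the left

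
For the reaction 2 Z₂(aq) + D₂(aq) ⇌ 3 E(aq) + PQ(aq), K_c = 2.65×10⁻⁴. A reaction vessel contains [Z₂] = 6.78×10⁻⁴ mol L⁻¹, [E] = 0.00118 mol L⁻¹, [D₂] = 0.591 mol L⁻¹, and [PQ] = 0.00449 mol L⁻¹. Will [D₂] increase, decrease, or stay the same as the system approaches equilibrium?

decrease

Q_c = [E]³·[PQ] / ([Z₂]²·[D₂]) = (0.00118)³·(0.00449) / ((6.78×10⁻⁴)²·(0.591)) = 2.72×10⁻⁵
Q_c = 2.72×10⁻⁵ < K_c = 2.65×10⁻⁴: net forward reaction.
D₂ is a reactant, so it decreases.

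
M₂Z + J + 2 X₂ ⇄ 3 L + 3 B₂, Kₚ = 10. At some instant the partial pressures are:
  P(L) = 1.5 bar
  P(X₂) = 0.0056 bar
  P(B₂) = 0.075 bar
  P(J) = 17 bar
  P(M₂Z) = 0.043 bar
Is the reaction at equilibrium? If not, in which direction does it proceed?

in the reverse direction

Qₚ = P(L)³·P(B₂)³ / (P(M₂Z)·P(J)·P(X₂)²) = (1.5)³·(0.075)³ / ((0.043)·(17)·(0.0056)²) = 62
Qₚ = 62 > Kₚ = 10, so the reverse reaction proceeds.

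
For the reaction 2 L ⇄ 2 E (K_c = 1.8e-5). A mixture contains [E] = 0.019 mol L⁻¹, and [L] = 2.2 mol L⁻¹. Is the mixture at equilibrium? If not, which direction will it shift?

no; Q > K, reaction proceeds in reverse

Q_c = [E]² / [L]² = (0.019)² / (2.2)² = 7.5e-5
Q_c = 7.5e-5 > K_c = 1.8e-5: net reverse reaction.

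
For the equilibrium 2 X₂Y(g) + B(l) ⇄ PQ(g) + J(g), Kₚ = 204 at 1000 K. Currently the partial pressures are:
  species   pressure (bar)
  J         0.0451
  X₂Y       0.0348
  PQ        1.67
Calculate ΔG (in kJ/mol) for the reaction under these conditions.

ΔG = -9.88 kJ/mol

(B is a pure liquid — omitted from Qₚ.)
Qₚ = P(PQ)·P(J) / P(X₂Y)² = (1.67)·(0.0451) / (0.0348)² = 62.2
ΔG = RT ln(Qₚ/Kₚ) = (8.314 J mol⁻¹ K⁻¹)(1000 K) × ln(62.2/204)
   = (8.314 kJ/mol)(-1.188) = -9.88 kJ/mol
ΔG < 0, so the forward reaction is spontaneous (proceeds forward).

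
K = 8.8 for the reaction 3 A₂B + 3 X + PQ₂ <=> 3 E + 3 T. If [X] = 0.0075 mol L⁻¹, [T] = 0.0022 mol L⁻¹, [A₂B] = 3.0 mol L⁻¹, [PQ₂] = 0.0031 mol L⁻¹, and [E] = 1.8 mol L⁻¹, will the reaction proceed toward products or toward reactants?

Q = [E]³·[T]³ / ([A₂B]³·[X]³·[PQ₂]) = (1.8)³·(0.0022)³ / ((3.0)³·(0.0075)³·(0.0031)) = 1.8
Q = 1.8 < K = 8.8, so the forward reaction proceeds.

toward products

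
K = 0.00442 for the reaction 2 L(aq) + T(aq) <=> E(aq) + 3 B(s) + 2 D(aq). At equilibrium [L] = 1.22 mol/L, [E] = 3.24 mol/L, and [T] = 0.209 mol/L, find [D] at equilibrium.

(B is a pure solid — omitted from K.)
At equilibrium, K = [E]·[D]² / ([L]²·[T]) = 0.00442.
(3.24)·([D])² / ((1.22)²·(0.209)) = 0.00442
[D]² = 4.24e-4 ⇒ [D] = 0.0206 mol/L

[D] = 0.0206 mol/L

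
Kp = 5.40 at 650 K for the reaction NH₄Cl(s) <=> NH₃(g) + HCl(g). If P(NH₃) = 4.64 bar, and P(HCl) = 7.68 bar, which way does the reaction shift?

to the left

(NH₄Cl is a pure solid — omitted from Qp.)
Qp = P(NH₃)·P(HCl) = (4.64)·(7.68) = 35.6
Qp = 35.6 > Kp = 5.40, so the reverse reaction proceeds.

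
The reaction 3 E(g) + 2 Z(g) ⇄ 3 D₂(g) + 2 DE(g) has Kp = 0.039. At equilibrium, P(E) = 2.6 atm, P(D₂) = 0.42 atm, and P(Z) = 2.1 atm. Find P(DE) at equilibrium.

P(DE) = 6.4 atm

At equilibrium, Kp = P(D₂)³·P(DE)² / (P(E)³·P(Z)²) = 0.039.
(0.42)³·(P(DE))² / ((2.6)³·(2.1)²) = 0.039
P(DE)² = 40.8 ⇒ P(DE) = 6.4 atm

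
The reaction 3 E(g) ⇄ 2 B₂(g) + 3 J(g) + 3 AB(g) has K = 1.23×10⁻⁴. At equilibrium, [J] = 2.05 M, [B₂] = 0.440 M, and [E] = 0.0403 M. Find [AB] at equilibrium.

At equilibrium, K = [B₂]²·[J]³·[AB]³ / [E]³ = 1.23×10⁻⁴.
(0.440)²·(2.05)³·([AB])³ / (0.0403)³ = 1.23×10⁻⁴
[AB]³ = 4.83×10⁻⁹ ⇒ [AB] = 0.00169 M

[AB] = 0.00169 M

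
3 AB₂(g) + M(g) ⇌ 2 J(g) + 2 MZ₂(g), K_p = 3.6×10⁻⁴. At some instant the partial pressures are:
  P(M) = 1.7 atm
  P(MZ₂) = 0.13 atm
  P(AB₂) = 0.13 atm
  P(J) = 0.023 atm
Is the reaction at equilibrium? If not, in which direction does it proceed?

reverse (toward reactants)

Q_p = P(J)²·P(MZ₂)² / (P(AB₂)³·P(M)) = (0.023)²·(0.13)² / ((0.13)³·(1.7)) = 0.0024
Q_p = 0.0024 > K_p = 3.6×10⁻⁴, so the reverse reaction proceeds.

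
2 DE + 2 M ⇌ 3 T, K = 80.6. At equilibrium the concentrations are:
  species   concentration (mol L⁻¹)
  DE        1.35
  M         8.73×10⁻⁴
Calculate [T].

At equilibrium, K = [T]³ / ([DE]²·[M]²) = 80.6.
([T])³ / ((1.35)²·(8.73×10⁻⁴)²) = 80.6
[T]³ = 1.12×10⁻⁴ ⇒ [T] = 0.0482 mol L⁻¹

[T] = 0.0482 mol L⁻¹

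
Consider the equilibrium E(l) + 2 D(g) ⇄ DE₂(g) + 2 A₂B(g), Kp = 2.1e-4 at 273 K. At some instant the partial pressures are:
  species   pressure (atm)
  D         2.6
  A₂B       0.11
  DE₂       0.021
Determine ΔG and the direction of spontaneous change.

(E is a pure liquid — omitted from Qp.)
Qp = P(DE₂)·P(A₂B)² / P(D)² = (0.021)·(0.11)² / (2.6)² = 3.76e-5
ΔG = RT ln(Qp/Kp) = (8.314 J mol⁻¹ K⁻¹)(273 K) × ln(3.76e-5/2.1e-4)
   = (2.270 kJ/mol)(-1.720) = -3.90 kJ/mol
ΔG < 0, so the forward reaction is spontaneous (proceeds forward).

ΔG = -3.90 kJ/mol; the forward reaction is spontaneous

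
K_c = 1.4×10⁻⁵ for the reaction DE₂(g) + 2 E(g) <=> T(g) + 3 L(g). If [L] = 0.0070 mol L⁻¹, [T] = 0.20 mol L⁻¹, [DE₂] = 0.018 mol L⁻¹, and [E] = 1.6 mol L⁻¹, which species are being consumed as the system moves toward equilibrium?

DE₂, E (reactants)

Q_c = [T]·[L]³ / ([DE₂]·[E]²) = (0.20)·(0.0070)³ / ((0.018)·(1.6)²) = 1.5×10⁻⁶
Q_c = 1.5×10⁻⁶ < K_c = 1.4×10⁻⁵: net forward reaction.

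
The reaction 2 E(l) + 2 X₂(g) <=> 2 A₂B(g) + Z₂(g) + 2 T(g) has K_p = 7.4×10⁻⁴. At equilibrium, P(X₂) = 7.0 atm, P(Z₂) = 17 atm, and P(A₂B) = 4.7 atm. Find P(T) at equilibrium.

P(T) = 0.0098 atm

(E is a pure liquid — omitted from K_p.)
At equilibrium, K_p = P(A₂B)²·P(Z₂)·P(T)² / P(X₂)² = 7.4×10⁻⁴.
(4.7)²·(17)·(P(T))² / (7.0)² = 7.4×10⁻⁴
P(T)² = 9.66×10⁻⁵ ⇒ P(T) = 0.0098 atm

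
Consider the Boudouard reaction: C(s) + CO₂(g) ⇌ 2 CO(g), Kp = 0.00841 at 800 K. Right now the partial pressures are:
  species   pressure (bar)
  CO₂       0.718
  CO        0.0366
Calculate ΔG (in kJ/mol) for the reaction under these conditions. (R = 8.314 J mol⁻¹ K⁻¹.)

(C is a pure solid — omitted from Qp.)
Qp = P(CO)² / P(CO₂) = (0.0366)² / (0.718) = 0.00187
ΔG = RT ln(Qp/Kp) = (8.314 J mol⁻¹ K⁻¹)(800 K) × ln(0.00187/0.00841)
   = (6.651 kJ/mol)(-1.503) = -10.0 kJ/mol
ΔG < 0, so the forward reaction is spontaneous (proceeds forward).

ΔG = -10.0 kJ/mol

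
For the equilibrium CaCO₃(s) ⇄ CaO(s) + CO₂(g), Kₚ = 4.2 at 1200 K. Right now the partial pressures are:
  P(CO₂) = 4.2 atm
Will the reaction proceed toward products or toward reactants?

(CaCO₃, CaO are pure solids — omitted from Qₚ.)
Qₚ = P(CO₂) = 4.2
Qₚ = 4.2 = Kₚ, so the system is already at equilibrium.

no net change (already at equilibrium)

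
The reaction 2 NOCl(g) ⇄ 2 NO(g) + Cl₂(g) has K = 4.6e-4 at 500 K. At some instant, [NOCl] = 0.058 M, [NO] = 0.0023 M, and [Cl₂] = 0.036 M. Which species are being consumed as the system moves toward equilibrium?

NOCl (reactants)

Q = [NO]²·[Cl₂] / [NOCl]² = (0.0023)²·(0.036) / (0.058)² = 5.7e-5
Q = 5.7e-5 < K = 4.6e-4: net forward reaction.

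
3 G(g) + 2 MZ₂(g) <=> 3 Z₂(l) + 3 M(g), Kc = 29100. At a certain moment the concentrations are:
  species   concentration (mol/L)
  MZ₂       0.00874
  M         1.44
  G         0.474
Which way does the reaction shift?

in the reverse direction

(Z₂ is a pure liquid — omitted from Qc.)
Qc = [M]³ / ([G]³·[MZ₂]²) = (1.44)³ / ((0.474)³·(0.00874)²) = 3.67e5
Qc = 3.67e5 > Kc = 29100, so the reverse reaction proceeds.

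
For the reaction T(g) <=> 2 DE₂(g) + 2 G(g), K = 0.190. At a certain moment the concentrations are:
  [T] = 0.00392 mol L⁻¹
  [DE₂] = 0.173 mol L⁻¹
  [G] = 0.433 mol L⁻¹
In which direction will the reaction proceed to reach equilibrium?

in the reverse direction

Q = [DE₂]²·[G]² / [T] = (0.173)²·(0.433)² / (0.00392) = 1.43
Q = 1.43 > K = 0.190, so the reverse reaction proceeds.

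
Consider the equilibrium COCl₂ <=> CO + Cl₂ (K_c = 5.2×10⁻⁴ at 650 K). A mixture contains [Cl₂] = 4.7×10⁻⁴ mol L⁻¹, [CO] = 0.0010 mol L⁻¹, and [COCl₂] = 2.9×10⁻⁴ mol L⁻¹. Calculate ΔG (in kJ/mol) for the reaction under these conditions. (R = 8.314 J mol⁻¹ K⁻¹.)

Q_c = [CO]·[Cl₂] / [COCl₂] = (0.0010)·(4.7×10⁻⁴) / (2.9×10⁻⁴) = 0.00162
ΔG = RT ln(Q_c/K_c) = (8.314 J mol⁻¹ K⁻¹)(650 K) × ln(0.00162/5.2×10⁻⁴)
   = (5.404 kJ/mol)(1.136) = 6.14 kJ/mol
ΔG > 0, so the forward reaction is non-spontaneous (proceeds in reverse).

ΔG = 6.14 kJ/mol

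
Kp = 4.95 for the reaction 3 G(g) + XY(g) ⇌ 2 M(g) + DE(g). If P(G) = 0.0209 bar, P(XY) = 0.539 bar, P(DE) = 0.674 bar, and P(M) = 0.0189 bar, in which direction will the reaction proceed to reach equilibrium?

reverse (toward reactants)

Qp = P(M)²·P(DE) / (P(G)³·P(XY)) = (0.0189)²·(0.674) / ((0.0209)³·(0.539)) = 48.9
Qp = 48.9 > Kp = 4.95, so the reverse reaction proceeds.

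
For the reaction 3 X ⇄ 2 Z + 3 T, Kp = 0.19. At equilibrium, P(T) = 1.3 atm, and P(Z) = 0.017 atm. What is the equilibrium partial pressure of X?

P(X) = 0.15 atm

At equilibrium, Kp = P(Z)²·P(T)³ / P(X)³ = 0.19.
(0.017)²·(1.3)³ / (P(X))³ = 0.19
P(X)³ = 0.00334 ⇒ P(X) = 0.15 atm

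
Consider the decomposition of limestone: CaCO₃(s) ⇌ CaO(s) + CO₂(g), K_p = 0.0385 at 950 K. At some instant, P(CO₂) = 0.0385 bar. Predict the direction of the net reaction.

(CaCO₃, CaO are pure solids — omitted from Q_p.)
Q_p = P(CO₂) = 0.0385
Q_p = 0.0385 = K_p, so the system is already at equilibrium.

at equilibrium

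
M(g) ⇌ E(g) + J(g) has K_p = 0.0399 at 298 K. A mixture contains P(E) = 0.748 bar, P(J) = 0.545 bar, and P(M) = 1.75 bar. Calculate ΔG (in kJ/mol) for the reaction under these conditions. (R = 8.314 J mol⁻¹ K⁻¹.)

Q_p = P(E)·P(J) / P(M) = (0.748)·(0.545) / (1.75) = 0.233
ΔG = RT ln(Q_p/K_p) = (8.314 J mol⁻¹ K⁻¹)(298 K) × ln(0.233/0.0399)
   = (2.478 kJ/mol)(1.765) = 4.37 kJ/mol
ΔG > 0, so the forward reaction is non-spontaneous (proceeds in reverse).

ΔG = 4.37 kJ/mol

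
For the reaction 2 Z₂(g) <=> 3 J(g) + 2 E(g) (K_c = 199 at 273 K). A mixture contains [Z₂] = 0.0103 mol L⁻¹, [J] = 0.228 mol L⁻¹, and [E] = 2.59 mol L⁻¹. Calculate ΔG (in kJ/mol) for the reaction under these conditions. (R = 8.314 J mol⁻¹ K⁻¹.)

ΔG = 3.01 kJ/mol

Q_c = [J]³·[E]² / [Z₂]² = (0.228)³·(2.59)² / (0.0103)² = 749
ΔG = RT ln(Q_c/K_c) = (8.314 J mol⁻¹ K⁻¹)(273 K) × ln(749/199)
   = (2.270 kJ/mol)(1.325) = 3.01 kJ/mol
ΔG > 0, so the forward reaction is non-spontaneous (proceeds in reverse).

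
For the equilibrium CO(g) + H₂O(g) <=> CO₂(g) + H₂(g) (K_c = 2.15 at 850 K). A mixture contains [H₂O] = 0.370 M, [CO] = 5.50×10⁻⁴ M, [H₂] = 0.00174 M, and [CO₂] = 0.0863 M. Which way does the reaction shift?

Q_c = [CO₂]·[H₂] / ([CO]·[H₂O]) = (0.0863)·(0.00174) / ((5.50×10⁻⁴)·(0.370)) = 0.738
Q_c = 0.738 < K_c = 2.15, so the forward reaction proceeds.

in the forward direction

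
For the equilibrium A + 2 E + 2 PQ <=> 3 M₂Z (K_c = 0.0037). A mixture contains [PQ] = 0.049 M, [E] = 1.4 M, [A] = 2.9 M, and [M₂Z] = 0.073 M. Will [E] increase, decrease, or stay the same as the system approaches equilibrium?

increase

Q_c = [M₂Z]³ / ([A]·[E]²·[PQ]²) = (0.073)³ / ((2.9)·(1.4)²·(0.049)²) = 0.029
Q_c = 0.029 > K_c = 0.0037: net reverse reaction.
E is a reactant, so it increases.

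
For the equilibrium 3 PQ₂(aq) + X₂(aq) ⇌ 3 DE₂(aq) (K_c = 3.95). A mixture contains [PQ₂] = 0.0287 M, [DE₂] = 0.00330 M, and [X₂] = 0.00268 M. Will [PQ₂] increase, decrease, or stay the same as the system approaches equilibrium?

decrease

Q_c = [DE₂]³ / ([PQ₂]³·[X₂]) = (0.00330)³ / ((0.0287)³·(0.00268)) = 0.567
Q_c = 0.567 < K_c = 3.95: net forward reaction.
PQ₂ is a reactant, so it decreases.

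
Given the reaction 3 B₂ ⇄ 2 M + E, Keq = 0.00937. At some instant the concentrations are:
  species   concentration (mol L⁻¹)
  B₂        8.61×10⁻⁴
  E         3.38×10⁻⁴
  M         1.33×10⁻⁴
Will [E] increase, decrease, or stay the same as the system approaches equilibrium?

stay the same

Q = [M]²·[E] / [B₂]³ = (1.33×10⁻⁴)²·(3.38×10⁻⁴) / (8.61×10⁻⁴)³ = 0.00937
Q = 0.00937 = Keq; the system is at equilibrium.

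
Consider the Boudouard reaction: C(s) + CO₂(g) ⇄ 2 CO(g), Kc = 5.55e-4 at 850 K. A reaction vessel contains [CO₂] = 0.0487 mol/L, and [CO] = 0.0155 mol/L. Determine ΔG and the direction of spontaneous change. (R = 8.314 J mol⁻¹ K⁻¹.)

ΔG = 15.4 kJ/mol; the forward reaction is non-spontaneous

(C is a pure solid — omitted from Qc.)
Qc = [CO]² / [CO₂] = (0.0155)² / (0.0487) = 0.00493
ΔG = RT ln(Qc/Kc) = (8.314 J mol⁻¹ K⁻¹)(850 K) × ln(0.00493/5.55e-4)
   = (7.067 kJ/mol)(2.184) = 15.4 kJ/mol
ΔG > 0, so the forward reaction is non-spontaneous (proceeds in reverse).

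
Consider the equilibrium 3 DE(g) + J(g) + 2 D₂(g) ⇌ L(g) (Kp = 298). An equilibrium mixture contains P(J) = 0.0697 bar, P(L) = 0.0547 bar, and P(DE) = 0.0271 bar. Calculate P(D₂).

At equilibrium, Kp = P(L) / (P(DE)³·P(J)·P(D₂)²) = 298.
(0.0547) / ((0.0271)³·(0.0697)·(P(D₂))²) = 298
P(D₂)² = 132 ⇒ P(D₂) = 11.5 bar

P(D₂) = 11.5 bar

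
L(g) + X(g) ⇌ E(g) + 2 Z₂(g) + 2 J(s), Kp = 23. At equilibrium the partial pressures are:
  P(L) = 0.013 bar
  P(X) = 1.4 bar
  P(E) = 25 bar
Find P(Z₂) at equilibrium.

(J is a pure solid — omitted from Kp.)
At equilibrium, Kp = P(E)·P(Z₂)² / (P(L)·P(X)) = 23.
(25)·(P(Z₂))² / ((0.013)·(1.4)) = 23
P(Z₂)² = 0.0167 ⇒ P(Z₂) = 0.13 bar

P(Z₂) = 0.13 bar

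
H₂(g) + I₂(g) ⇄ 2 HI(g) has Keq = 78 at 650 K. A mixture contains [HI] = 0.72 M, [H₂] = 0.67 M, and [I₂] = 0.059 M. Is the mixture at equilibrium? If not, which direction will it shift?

no; Q < K, reaction proceeds forward

Q = [HI]² / ([H₂]·[I₂]) = (0.72)² / ((0.67)·(0.059)) = 13
Q = 13 < Keq = 78: net forward reaction.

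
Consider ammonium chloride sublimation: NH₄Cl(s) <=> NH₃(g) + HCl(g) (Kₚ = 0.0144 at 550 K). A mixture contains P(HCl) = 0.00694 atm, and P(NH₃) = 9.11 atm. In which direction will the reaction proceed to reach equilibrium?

to the left

(NH₄Cl is a pure solid — omitted from Qₚ.)
Qₚ = P(NH₃)·P(HCl) = (9.11)·(0.00694) = 0.0632
Qₚ = 0.0632 > Kₚ = 0.0144, so the reverse reaction proceeds.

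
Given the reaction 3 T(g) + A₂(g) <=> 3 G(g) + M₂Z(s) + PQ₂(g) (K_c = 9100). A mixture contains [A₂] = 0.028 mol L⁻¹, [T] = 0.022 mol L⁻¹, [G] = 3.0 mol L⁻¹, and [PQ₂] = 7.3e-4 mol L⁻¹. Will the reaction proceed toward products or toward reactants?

(M₂Z is a pure solid — omitted from Q_c.)
Q_c = [G]³·[PQ₂] / ([T]³·[A₂]) = (3.0)³·(7.3e-4) / ((0.022)³·(0.028)) = 66000
Q_c = 66000 > K_c = 9100, so the reverse reaction proceeds.

reverse (toward reactants)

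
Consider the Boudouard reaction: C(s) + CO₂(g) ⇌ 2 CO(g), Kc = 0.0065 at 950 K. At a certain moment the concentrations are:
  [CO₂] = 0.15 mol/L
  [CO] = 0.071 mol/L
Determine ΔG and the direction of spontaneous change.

ΔG = 13.0 kJ/mol; the forward reaction is non-spontaneous

(C is a pure solid — omitted from Qc.)
Qc = [CO]² / [CO₂] = (0.071)² / (0.15) = 0.0336
ΔG = RT ln(Qc/Kc) = (8.314 J mol⁻¹ K⁻¹)(950 K) × ln(0.0336/0.0065)
   = (7.898 kJ/mol)(1.643) = 13.0 kJ/mol
ΔG > 0, so the forward reaction is non-spontaneous (proceeds in reverse).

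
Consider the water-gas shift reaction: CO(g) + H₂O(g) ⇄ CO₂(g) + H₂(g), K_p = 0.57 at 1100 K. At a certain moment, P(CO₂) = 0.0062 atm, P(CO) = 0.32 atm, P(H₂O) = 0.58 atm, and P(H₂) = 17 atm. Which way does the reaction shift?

Q_p = P(CO₂)·P(H₂) / (P(CO)·P(H₂O)) = (0.0062)·(17) / ((0.32)·(0.58)) = 0.57
Q_p = 0.57 = K_p, so the system is already at equilibrium.

at equilibrium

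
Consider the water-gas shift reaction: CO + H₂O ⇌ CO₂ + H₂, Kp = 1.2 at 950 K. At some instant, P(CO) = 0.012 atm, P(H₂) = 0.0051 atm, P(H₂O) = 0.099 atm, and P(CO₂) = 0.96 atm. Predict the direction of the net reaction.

Qp = P(CO₂)·P(H₂) / (P(CO)·P(H₂O)) = (0.96)·(0.0051) / ((0.012)·(0.099)) = 4.1
Qp = 4.1 > Kp = 1.2, so the reverse reaction proceeds.

to the left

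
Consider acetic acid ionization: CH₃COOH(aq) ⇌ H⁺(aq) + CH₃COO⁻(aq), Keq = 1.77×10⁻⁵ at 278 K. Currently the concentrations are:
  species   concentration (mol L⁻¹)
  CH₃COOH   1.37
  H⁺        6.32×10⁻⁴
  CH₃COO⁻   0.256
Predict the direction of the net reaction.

in the reverse direction

Q = [H⁺]·[CH₃COO⁻] / [CH₃COOH] = (6.32×10⁻⁴)·(0.256) / (1.37) = 1.18×10⁻⁴
Q = 1.18×10⁻⁴ > Keq = 1.77×10⁻⁵, so the reverse reaction proceeds.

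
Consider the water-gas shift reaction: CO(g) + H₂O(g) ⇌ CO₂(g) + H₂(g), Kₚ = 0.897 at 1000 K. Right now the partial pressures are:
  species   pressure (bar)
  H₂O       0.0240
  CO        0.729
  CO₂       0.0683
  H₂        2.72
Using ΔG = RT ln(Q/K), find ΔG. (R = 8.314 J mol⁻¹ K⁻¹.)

Qₚ = P(CO₂)·P(H₂) / (P(CO)·P(H₂O)) = (0.0683)·(2.72) / ((0.729)·(0.0240)) = 10.6
ΔG = RT ln(Qₚ/Kₚ) = (8.314 J mol⁻¹ K⁻¹)(1000 K) × ln(10.6/0.897)
   = (8.314 kJ/mol)(2.470) = 20.5 kJ/mol
ΔG > 0, so the forward reaction is non-spontaneous (proceeds in reverse).

ΔG = 20.5 kJ/mol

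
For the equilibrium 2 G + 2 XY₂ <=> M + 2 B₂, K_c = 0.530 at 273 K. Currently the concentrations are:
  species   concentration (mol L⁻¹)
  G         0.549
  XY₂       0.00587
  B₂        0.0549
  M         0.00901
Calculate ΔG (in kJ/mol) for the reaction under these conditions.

Q_c = [M]·[B₂]² / ([G]²·[XY₂]²) = (0.00901)·(0.0549)² / ((0.549)²·(0.00587)²) = 2.61
ΔG = RT ln(Q_c/K_c) = (8.314 J mol⁻¹ K⁻¹)(273 K) × ln(2.61/0.530)
   = (2.270 kJ/mol)(1.594) = 3.62 kJ/mol
ΔG > 0, so the forward reaction is non-spontaneous (proceeds in reverse).

ΔG = 3.62 kJ/mol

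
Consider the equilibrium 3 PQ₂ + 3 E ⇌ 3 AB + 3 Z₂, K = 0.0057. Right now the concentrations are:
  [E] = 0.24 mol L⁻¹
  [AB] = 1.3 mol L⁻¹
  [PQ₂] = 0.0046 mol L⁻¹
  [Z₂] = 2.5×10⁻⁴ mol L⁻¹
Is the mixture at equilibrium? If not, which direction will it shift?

Q = [AB]³·[Z₂]³ / ([PQ₂]³·[E]³) = (1.3)³·(2.5×10⁻⁴)³ / ((0.0046)³·(0.24)³) = 0.026
Q = 0.026 > K = 0.0057: net reverse reaction.

no; Q > K, reaction proceeds in reverse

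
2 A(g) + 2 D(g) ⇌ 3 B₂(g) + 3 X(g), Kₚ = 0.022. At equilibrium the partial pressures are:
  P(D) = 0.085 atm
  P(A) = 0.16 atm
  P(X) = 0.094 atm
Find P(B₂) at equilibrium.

At equilibrium, Kₚ = P(B₂)³·P(X)³ / (P(A)²·P(D)²) = 0.022.
(P(B₂))³·(0.094)³ / ((0.16)²·(0.085)²) = 0.022
P(B₂)³ = 0.00490 ⇒ P(B₂) = 0.17 atm

P(B₂) = 0.17 atm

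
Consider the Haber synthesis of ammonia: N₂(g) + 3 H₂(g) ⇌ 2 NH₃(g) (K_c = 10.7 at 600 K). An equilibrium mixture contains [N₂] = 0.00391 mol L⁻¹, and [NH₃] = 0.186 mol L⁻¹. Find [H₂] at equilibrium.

[H₂] = 0.939 mol L⁻¹

At equilibrium, K_c = [NH₃]² / ([N₂]·[H₂]³) = 10.7.
(0.186)² / ((0.00391)·([H₂])³) = 10.7
[H₂]³ = 0.827 ⇒ [H₂] = 0.939 mol L⁻¹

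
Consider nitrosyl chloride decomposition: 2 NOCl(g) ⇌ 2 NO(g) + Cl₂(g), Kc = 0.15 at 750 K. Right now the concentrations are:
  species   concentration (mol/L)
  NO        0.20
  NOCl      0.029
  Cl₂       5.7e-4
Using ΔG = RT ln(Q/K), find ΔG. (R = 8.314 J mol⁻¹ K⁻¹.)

Qc = [NO]²·[Cl₂] / [NOCl]² = (0.20)²·(5.7e-4) / (0.029)² = 0.0271
ΔG = RT ln(Qc/Kc) = (8.314 J mol⁻¹ K⁻¹)(750 K) × ln(0.0271/0.15)
   = (6.236 kJ/mol)(-1.711) = -10.7 kJ/mol
ΔG < 0, so the forward reaction is spontaneous (proceeds forward).

ΔG = -10.7 kJ/mol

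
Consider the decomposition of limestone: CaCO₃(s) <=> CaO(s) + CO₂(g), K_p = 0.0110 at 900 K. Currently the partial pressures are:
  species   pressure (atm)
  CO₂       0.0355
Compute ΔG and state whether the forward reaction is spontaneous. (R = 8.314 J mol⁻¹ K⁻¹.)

(CaCO₃, CaO are pure solids — omitted from Q_p.)
Q_p = P(CO₂) = 0.0355
ΔG = RT ln(Q_p/K_p) = (8.314 J mol⁻¹ K⁻¹)(900 K) × ln(0.0355/0.0110)
   = (7.483 kJ/mol)(1.172) = 8.77 kJ/mol
ΔG > 0, so the forward reaction is non-spontaneous (proceeds in reverse).

ΔG = 8.77 kJ/mol; the forward reaction is non-spontaneous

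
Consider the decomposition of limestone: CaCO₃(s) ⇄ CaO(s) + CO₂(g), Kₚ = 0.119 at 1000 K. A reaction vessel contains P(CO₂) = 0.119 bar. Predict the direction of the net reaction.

no net change (already at equilibrium)

(CaCO₃, CaO are pure solids — omitted from Qₚ.)
Qₚ = P(CO₂) = 0.119
Qₚ = 0.119 = Kₚ, so the system is already at equilibrium.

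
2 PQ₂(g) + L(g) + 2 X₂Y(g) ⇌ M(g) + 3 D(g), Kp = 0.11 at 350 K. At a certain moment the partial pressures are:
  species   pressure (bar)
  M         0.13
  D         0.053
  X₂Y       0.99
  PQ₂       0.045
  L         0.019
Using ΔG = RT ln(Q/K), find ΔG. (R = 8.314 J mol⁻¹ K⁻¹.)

ΔG = 4.48 kJ/mol

Qp = P(M)·P(D)³ / (P(PQ₂)²·P(L)·P(X₂Y)²) = (0.13)·(0.053)³ / ((0.045)²·(0.019)·(0.99)²) = 0.513
ΔG = RT ln(Qp/Kp) = (8.314 J mol⁻¹ K⁻¹)(350 K) × ln(0.513/0.11)
   = (2.910 kJ/mol)(1.540) = 4.48 kJ/mol
ΔG > 0, so the forward reaction is non-spontaneous (proceeds in reverse).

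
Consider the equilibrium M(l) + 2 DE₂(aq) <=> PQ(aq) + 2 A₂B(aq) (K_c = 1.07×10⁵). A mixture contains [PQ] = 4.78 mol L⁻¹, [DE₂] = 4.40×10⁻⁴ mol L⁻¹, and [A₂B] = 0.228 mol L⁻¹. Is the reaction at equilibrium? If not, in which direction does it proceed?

to the left

(M is a pure liquid — omitted from Q_c.)
Q_c = [PQ]·[A₂B]² / [DE₂]² = (4.78)·(0.228)² / (4.40×10⁻⁴)² = 1.28×10⁶
Q_c = 1.28×10⁶ > K_c = 1.07×10⁵, so the reverse reaction proceeds.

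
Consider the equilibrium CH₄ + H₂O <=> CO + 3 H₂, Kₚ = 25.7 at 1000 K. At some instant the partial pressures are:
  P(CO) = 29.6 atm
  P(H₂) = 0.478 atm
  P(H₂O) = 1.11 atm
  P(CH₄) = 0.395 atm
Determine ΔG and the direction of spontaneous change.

Qₚ = P(CO)·P(H₂)³ / (P(CH₄)·P(H₂O)) = (29.6)·(0.478)³ / ((0.395)·(1.11)) = 7.37
ΔG = RT ln(Qₚ/Kₚ) = (8.314 J mol⁻¹ K⁻¹)(1000 K) × ln(7.37/25.7)
   = (8.314 kJ/mol)(-1.249) = -10.4 kJ/mol
ΔG < 0, so the forward reaction is spontaneous (proceeds forward).

ΔG = -10.4 kJ/mol; the forward reaction is spontaneous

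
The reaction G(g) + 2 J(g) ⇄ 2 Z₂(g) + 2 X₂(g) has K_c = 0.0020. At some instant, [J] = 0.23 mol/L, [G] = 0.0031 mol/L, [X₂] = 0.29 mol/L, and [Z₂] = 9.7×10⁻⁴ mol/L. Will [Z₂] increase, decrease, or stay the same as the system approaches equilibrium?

increase

Q_c = [Z₂]²·[X₂]² / ([G]·[J]²) = (9.7×10⁻⁴)²·(0.29)² / ((0.0031)·(0.23)²) = 4.8×10⁻⁴
Q_c = 4.8×10⁻⁴ < K_c = 0.0020: net forward reaction.
Z₂ is a product, so it increases.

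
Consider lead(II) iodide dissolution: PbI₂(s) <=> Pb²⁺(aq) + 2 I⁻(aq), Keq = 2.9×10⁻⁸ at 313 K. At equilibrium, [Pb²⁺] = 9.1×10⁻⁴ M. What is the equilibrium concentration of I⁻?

(PbI₂ is a pure solid — omitted from Keq.)
At equilibrium, Keq = [Pb²⁺]·[I⁻]² = 2.9×10⁻⁸.
(9.1×10⁻⁴)·([I⁻])² = 2.9×10⁻⁸
[I⁻]² = 3.19×10⁻⁵ ⇒ [I⁻] = 0.0056 M

[I⁻] = 0.0056 M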